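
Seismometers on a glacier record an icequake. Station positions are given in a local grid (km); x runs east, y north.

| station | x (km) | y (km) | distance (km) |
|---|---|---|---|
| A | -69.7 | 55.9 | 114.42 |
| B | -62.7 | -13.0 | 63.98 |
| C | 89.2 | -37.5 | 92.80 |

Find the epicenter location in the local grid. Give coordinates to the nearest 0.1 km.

Circle about each station: (x + 69.7)² + (y − 55.9)² = 114.42²; (x + 62.7)² + (y + 13.0)² = 63.98²; (x − 89.2)² + (y + 37.5)² = 92.80².
Subtracting the A equation from the B and C equations removes the quadratic terms:
14.0 x − 137.8 y = 5115.89
317.8 x − 186.8 y = 5860.09
Solving the 2×2 system: x ≈ -3.6, y ≈ -37.5 km.
Check against A (with the unrounded x, y): √((x + 69.7)²+(y − 55.9)²) = 114.42 ≈ 114.42 km. ✓

-3.6 km east, -37.5 km north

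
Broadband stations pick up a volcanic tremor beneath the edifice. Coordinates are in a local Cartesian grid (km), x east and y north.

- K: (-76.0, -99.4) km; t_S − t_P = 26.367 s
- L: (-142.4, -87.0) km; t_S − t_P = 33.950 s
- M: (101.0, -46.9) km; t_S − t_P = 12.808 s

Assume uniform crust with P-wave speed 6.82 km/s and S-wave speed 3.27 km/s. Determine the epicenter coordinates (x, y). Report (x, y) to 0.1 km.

(46.4, 12.2)

Distance from S−P lag: d = Δt · v_P v_S / (v_P − v_S) = Δt · (6.82·3.27)/(6.82−3.27) ≈ 6.2821·Δt.
So d_K = 165.64, d_L = 213.28, d_M = 80.46 km.
Circle about each station: (x + 76.0)² + (y + 99.4)² = 165.64²; (x + 142.4)² + (y + 87.0)² = 213.28²; (x − 101.0)² + (y + 46.9)² = 80.46².
Subtracting the K equation from the L and M equations removes the quadratic terms:
-132.8 x + 24.8 y = -5861.35
354.0 x + 105.0 y = 17707.05
Solving the 2×2 system: x ≈ 46.4, y ≈ 12.2 km.
Check against K (with the unrounded x, y): √((x + 76.0)²+(y + 99.4)²) = 165.63 ≈ 165.64 km. ✓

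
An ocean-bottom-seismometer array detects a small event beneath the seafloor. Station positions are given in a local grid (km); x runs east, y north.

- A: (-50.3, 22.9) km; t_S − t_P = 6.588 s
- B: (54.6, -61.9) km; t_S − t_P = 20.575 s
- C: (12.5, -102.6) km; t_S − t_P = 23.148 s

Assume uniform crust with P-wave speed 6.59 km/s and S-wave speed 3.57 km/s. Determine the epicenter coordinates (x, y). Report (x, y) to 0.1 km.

(-34.1, 71.6)

Distance from S−P lag: d = Δt · v_P v_S / (v_P − v_S) = Δt · (6.59·3.57)/(6.59−3.57) ≈ 7.7902·Δt.
So d_A = 51.32, d_B = 160.28, d_C = 180.33 km.
Circle about each station: (x + 50.3)² + (y − 22.9)² = 51.32²; (x − 54.6)² + (y + 61.9)² = 160.28²; (x − 12.5)² + (y + 102.6)² = 180.33².
Subtracting the A equation from the B and C equations removes the quadratic terms:
209.8 x − 169.6 y = -19297.67
125.6 x − 251.0 y = -22256.66
Solving the 2×2 system: x ≈ -34.1, y ≈ 71.6 km.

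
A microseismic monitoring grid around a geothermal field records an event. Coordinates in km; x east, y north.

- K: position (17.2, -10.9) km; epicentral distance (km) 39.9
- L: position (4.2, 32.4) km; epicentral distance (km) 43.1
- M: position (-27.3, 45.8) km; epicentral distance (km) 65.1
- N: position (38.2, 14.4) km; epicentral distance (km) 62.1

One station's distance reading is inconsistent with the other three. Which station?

Solve using three stations at a time. Using K, L, N (subtract circle equations pairwise → linear system) gives (x, y) ≈ (-21.7, -2.0).
Distances from that point to each station vs reported:
  K: calculated 39.9 vs reported 39.9 → residual 0.0 km
  L: calculated 43.1 vs reported 43.1 → residual 0.0 km
  M: calculated 48.2 vs reported 65.1 → residual 16.9 km
  N: calculated 62.1 vs reported 62.1 → residual 0.0 km
K, L, N are mutually consistent (residuals ≈ 0); M is off by 16.9 km.

M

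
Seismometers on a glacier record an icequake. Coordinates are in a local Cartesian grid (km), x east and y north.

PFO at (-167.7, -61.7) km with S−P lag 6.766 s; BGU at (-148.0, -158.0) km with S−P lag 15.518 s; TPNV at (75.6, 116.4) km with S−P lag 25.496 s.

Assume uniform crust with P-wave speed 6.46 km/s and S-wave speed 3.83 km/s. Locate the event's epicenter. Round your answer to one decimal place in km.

-125.9 km east, -13.7 km north

Distance from S−P lag: d = Δt · v_P v_S / (v_P − v_S) = Δt · (6.46·3.83)/(6.46−3.83) ≈ 9.4075·Δt.
So d_PFO = 63.65, d_BGU = 145.99, d_TPNV = 239.85 km.
Circle about each station: (x + 167.7)² + (y + 61.7)² = 63.65²; (x + 148.0)² + (y + 158.0)² = 145.99²; (x − 75.6)² + (y − 116.4)² = 239.85².
Subtracting the PFO equation from the BGU and TPNV equations removes the quadratic terms:
39.4 x − 192.6 y = -2323.94
486.6 x + 356.2 y = -66142.56
Solving the 2×2 system: x ≈ -125.9, y ≈ -13.7 km.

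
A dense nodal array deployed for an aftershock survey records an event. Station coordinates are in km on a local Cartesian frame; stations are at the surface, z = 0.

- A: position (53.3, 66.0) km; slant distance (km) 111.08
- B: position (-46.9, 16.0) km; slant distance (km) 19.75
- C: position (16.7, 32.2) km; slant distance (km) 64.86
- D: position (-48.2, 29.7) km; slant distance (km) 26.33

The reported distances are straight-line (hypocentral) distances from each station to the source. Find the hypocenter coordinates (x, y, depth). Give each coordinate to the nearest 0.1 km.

Each station gives a sphere (x−x_i)² + (y−y_i)² + z² = d_i² (stations at z=0).
Subtracting the A sphere from B and C: z² cancels, leaving linear equations in x and y:
-200.4 x − 100.0 y = 7207.42
-73.2 x − 67.6 y = 2250.79
Solving: x ≈ -42.098, y ≈ 12.289 km (keep extra digits for the depth step; rounded: -42.1, 12.3).
Then from the A sphere: z² = 111.08² − (x − 53.3)² − (y − 66.0)² with x = -42.098, y = 12.289, so z ≈ 18.791 ≈ 18.8 km.

(-42.1, 12.3, 18.8)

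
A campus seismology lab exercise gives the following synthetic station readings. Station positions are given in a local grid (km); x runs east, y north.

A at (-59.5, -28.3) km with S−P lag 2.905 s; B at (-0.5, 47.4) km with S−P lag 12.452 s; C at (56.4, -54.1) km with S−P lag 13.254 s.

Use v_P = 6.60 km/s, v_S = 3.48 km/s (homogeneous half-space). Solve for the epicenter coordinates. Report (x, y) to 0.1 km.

Distance from S−P lag: d = Δt · v_P v_S / (v_P − v_S) = Δt · (6.60·3.48)/(6.60−3.48) ≈ 7.3615·Δt.
So d_A = 21.39, d_B = 91.67, d_C = 97.57 km.
Circle about each station: (x + 59.5)² + (y + 28.3)² = 21.39²; (x + 0.5)² + (y − 47.4)² = 91.67²; (x − 56.4)² + (y + 54.1)² = 97.57².
Subtracting pairs of circle equations eliminates x²+y² and gives linear equations (the radical axes):
118.0 x + 151.4 y = -10039.99
231.8 x − 51.6 y = -7295.74
Solving the 2×2 system: x ≈ -39.4, y ≈ -35.6 km.
Check against A (with the unrounded x, y): √((x + 59.5)²+(y + 28.3)²) = 21.39 ≈ 21.39 km. ✓

-39.4 km east, -35.6 km north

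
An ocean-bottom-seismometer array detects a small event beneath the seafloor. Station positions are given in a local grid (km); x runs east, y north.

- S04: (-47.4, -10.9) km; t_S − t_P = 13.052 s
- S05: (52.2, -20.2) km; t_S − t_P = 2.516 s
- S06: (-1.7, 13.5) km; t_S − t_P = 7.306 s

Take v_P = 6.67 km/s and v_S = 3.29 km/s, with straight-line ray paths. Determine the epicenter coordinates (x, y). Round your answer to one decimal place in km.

37.3 km east, -13.5 km north

Distance from S−P lag: d = Δt · v_P v_S / (v_P − v_S) = Δt · (6.67·3.29)/(6.67−3.29) ≈ 6.4924·Δt.
So d_S04 = 84.74, d_S05 = 16.33, d_S06 = 47.43 km.
Circle about each station: (x + 47.4)² + (y + 10.9)² = 84.74²; (x − 52.2)² + (y + 20.2)² = 16.33²; (x + 1.7)² + (y − 13.5)² = 47.43².
Subtracting the S04 equation from the S05 and S06 equations removes the quadratic terms:
199.2 x − 18.6 y = 7681.51
91.4 x + 48.8 y = 2750.83
Solving the 2×2 system: x ≈ 37.3, y ≈ -13.5 km.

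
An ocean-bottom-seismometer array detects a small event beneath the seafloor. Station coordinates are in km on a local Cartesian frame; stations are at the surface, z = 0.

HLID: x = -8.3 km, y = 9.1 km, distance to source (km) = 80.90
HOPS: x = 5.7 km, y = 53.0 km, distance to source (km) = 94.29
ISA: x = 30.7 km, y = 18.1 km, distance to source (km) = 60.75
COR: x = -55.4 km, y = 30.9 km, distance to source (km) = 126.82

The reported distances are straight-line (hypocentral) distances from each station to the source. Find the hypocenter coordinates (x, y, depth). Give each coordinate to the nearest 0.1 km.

Each station gives a sphere (x−x_i)² + (y−y_i)² + z² = d_i² (stations at z=0).
Subtracting the HLID sphere from HOPS and ISA: z² cancels, leaving linear equations in x and y:
28.0 x + 87.8 y = 344.00
78.0 x + 18.0 y = 3972.65
Solving: x ≈ 54.001, y ≈ -13.303 km (keep extra digits for the depth step; rounded: 54.0, -13.3).
Then from the HLID sphere: z² = 80.90² − (x + 8.3)² − (y − 9.1)² with x = 54.001, y = -13.303, so z ≈ 46.492 ≈ 46.5 km.

(54.0, -13.3, 46.5)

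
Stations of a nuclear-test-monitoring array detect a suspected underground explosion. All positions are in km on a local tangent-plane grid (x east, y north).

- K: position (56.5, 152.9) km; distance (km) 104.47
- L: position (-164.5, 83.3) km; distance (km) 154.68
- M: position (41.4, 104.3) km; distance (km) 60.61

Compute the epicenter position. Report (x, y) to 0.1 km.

Circle about each station: (x − 56.5)² + (y − 152.9)² = 104.47²; (x + 164.5)² + (y − 83.3)² = 154.68²; (x − 41.4)² + (y − 104.3)² = 60.61².
Subtracting pairs of circle equations eliminates x²+y² and gives linear equations (the radical axes):
-442.0 x − 139.2 y = -5583.44
-30.2 x − 97.2 y = -6737.80
Solving the 2×2 system: x ≈ -10.2, y ≈ 72.5 km.
Check against K (with the unrounded x, y): √((x − 56.5)²+(y − 152.9)²) = 104.47 ≈ 104.47 km. ✓

-10.2 km east, 72.5 km north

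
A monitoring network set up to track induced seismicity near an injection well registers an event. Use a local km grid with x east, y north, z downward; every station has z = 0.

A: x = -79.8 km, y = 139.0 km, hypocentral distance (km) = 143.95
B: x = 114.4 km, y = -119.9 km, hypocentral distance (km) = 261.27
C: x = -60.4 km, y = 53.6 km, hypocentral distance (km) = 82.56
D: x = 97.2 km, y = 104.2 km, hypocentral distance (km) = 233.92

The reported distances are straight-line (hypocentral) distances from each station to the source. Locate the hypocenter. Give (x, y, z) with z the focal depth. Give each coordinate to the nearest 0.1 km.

(-110.1, 5.8, 45.4)

Each station gives a sphere (x−x_i)² + (y−y_i)² + z² = d_i² (stations at z=0).
Subtracting the A sphere from B and C: z² cancels, leaving linear equations in x and y:
388.4 x − 517.8 y = -45766.08
38.8 x − 170.8 y = -5262.47
Solving: x ≈ -110.101, y ≈ 5.800 km (keep extra digits for the depth step; rounded: -110.1, 5.8).
Then from the A sphere: z² = 143.95² − (x + 79.8)² − (y − 139.0)² with x = -110.101, y = 5.800, so z ≈ 45.401 ≈ 45.4 km.
Check against D (with the unrounded solution): distance 233.92 ≈ 233.92 km. ✓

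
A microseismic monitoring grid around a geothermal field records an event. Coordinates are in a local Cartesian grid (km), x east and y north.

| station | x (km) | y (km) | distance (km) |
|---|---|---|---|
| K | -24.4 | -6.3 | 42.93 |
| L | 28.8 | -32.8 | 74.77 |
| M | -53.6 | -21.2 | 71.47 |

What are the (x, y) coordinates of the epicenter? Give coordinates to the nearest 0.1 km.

(-6.9, 32.9)

Circle about each station: (x + 24.4)² + (y + 6.3)² = 42.93²; (x − 28.8)² + (y + 32.8)² = 74.77²; (x + 53.6)² + (y + 21.2)² = 71.47².
Subtracting the K equation from the L and M equations removes the quadratic terms:
106.4 x − 53.0 y = -2477.34
-58.4 x − 29.8 y = -577.63
Solving the 2×2 system: x ≈ -6.9, y ≈ 32.9 km.
Check against K (with the unrounded x, y): √((x + 24.4)²+(y + 6.3)²) = 42.93 ≈ 42.93 km. ✓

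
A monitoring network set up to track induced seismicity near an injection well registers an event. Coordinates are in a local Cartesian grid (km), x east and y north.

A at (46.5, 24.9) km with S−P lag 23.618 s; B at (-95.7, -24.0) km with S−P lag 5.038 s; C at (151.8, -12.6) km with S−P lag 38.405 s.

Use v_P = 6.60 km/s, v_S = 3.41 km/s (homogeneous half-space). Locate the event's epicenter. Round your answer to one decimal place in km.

Distance from S−P lag: d = Δt · v_P v_S / (v_P − v_S) = Δt · (6.60·3.41)/(6.60−3.41) ≈ 7.0552·Δt.
So d_A = 166.63, d_B = 35.54, d_C = 270.95 km.
Circle about each station: (x − 46.5)² + (y − 24.9)² = 166.63²; (x + 95.7)² + (y + 24.0)² = 35.54²; (x − 151.8)² + (y + 12.6)² = 270.95².
Subtracting the A equation from the B and C equations removes the quadratic terms:
-284.4 x − 97.8 y = 33454.70
210.6 x − 75.0 y = -25228.61
Solving the 2×2 system: x ≈ -118.7, y ≈ 3.1 km.
Check against A (with the unrounded x, y): √((x − 46.5)²+(y − 24.9)²) = 166.63 ≈ 166.63 km. ✓

x ≈ -118.7 km, y ≈ 3.1 km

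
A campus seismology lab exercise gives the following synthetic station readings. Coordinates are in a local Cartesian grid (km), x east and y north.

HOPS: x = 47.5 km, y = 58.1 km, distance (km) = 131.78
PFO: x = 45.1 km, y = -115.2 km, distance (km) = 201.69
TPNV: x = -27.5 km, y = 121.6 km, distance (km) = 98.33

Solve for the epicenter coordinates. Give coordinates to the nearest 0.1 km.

Circle about each station: (x − 47.5)² + (y − 58.1)² = 131.78²; (x − 45.1)² + (y + 115.2)² = 201.69²; (x + 27.5)² + (y − 121.6)² = 98.33².
Subtracting the HOPS equation from the PFO and TPNV equations removes the quadratic terms:
-4.8 x − 346.6 y = -13639.70
-150.0 x + 127.0 y = 17608.13
Solving the 2×2 system: x ≈ -83.1, y ≈ 40.5 km.

x ≈ -83.1 km, y ≈ 40.5 km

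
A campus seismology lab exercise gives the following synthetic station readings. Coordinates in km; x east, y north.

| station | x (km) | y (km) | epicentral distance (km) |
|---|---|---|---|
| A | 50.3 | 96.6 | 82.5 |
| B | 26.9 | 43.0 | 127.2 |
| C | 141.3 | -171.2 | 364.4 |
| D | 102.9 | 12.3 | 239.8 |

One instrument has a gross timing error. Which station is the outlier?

Solve using three stations at a time. Using A, B, C (subtract circle equations pairwise → linear system) gives (x, y) ≈ (11.2, 169.2).
Distances from that point to each station vs reported:
  A: calculated 82.4 vs reported 82.5 → residual 0.1 km
  B: calculated 127.2 vs reported 127.2 → residual 0.0 km
  C: calculated 364.4 vs reported 364.4 → residual 0.0 km
  D: calculated 181.7 vs reported 239.8 → residual 58.1 km
A, B, C are mutually consistent (residuals ≈ 0); D is off by 58.1 km.

D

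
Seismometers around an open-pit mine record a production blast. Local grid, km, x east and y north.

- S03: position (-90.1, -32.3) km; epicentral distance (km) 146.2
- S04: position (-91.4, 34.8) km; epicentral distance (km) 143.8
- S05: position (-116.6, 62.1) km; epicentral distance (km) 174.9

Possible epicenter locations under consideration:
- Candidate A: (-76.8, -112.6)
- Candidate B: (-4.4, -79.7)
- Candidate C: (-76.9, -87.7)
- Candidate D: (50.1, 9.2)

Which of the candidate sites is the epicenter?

Candidate D

For each candidate, compare |candidate − station| to the reported distance:
Candidate A: residuals S03 64.8, S04 4.3, S05 4.3 → max 64.8 km
Candidate B: residuals S03 48.3, S04 0.0, S05 5.9 → max 48.3 km
Candidate C: residuals S03 89.2, S04 20.4, S05 19.9 → max 89.2 km
Candidate D: residuals S03 0.0, S04 0.0, S05 0.0 → max 0.0 km
Only Candidate D has all residuals ≈ 0.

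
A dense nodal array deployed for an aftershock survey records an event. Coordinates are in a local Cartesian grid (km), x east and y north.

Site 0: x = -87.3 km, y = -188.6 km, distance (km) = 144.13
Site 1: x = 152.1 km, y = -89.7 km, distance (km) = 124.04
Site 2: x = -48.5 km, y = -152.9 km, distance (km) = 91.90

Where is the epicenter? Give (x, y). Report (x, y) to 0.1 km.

Circle about each station: (x + 87.3)² + (y + 188.6)² = 144.13²; (x − 152.1)² + (y + 89.7)² = 124.04²; (x + 48.5)² + (y + 152.9)² = 91.90².
Subtracting the Site 0 equation from the Site 1 and Site 2 equations removes the quadratic terms:
478.8 x + 197.8 y = -6623.21
77.6 x + 71.4 y = -5132.74
Solving the 2×2 system: x ≈ 28.8, y ≈ -103.2 km.

28.8 km east, -103.2 km north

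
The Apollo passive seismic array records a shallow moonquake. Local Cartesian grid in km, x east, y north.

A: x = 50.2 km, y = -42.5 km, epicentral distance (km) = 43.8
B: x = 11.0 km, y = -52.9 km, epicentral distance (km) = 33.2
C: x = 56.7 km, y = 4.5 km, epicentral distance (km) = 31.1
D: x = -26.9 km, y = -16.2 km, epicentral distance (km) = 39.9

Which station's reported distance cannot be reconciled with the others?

Solve using three stations at a time. Using A, B, D (subtract circle equations pairwise → linear system) gives (x, y) ≈ (12.8, -19.8).
Distances from that point to each station vs reported:
  A: calculated 43.8 vs reported 43.8 → residual 0.0 km
  B: calculated 33.1 vs reported 33.2 → residual 0.1 km
  C: calculated 50.2 vs reported 31.1 → residual 19.1 km
  D: calculated 39.9 vs reported 39.9 → residual 0.0 km
A, B, D are mutually consistent (residuals ≈ 0); C is off by 19.1 km.

C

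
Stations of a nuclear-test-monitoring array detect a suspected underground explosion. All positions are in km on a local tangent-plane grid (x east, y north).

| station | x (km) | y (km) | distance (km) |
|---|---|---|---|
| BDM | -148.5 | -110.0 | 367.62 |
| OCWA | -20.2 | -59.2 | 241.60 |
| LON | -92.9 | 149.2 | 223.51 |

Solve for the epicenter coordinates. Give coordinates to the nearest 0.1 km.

Circle about each station: (x + 148.5)² + (y + 110.0)² = 367.62²; (x + 20.2)² + (y + 59.2)² = 241.60²; (x + 92.9)² + (y − 149.2)² = 223.51².
Subtracting pairs of circle equations eliminates x²+y² and gives linear equations (the radical axes):
256.6 x + 101.6 y = 46534.33
111.2 x + 518.4 y = 81926.54
Solving the 2×2 system: x ≈ 129.8, y ≈ 130.2 km.
Check against BDM (with the unrounded x, y): √((x + 148.5)²+(y + 110.0)²) = 367.62 ≈ 367.62 km. ✓

(129.8, 130.2)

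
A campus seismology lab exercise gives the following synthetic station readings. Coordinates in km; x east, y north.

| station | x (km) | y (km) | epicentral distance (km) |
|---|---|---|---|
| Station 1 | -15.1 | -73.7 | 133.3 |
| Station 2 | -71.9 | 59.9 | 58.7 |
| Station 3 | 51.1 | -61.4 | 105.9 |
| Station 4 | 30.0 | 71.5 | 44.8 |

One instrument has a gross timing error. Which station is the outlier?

Station 3

Solve using three stations at a time. Using Station 1, Station 2, Station 4 (subtract circle equations pairwise → linear system) gives (x, y) ≈ (-13.2, 59.6).
Distances from that point to each station vs reported:
  Station 1: calculated 133.3 vs reported 133.3 → residual 0.0 km
  Station 2: calculated 58.7 vs reported 58.7 → residual 0.0 km
  Station 3: calculated 137.0 vs reported 105.9 → residual 31.1 km
  Station 4: calculated 44.8 vs reported 44.8 → residual 0.0 km
Station 1, Station 2, Station 4 are mutually consistent (residuals ≈ 0); Station 3 is off by 31.1 km.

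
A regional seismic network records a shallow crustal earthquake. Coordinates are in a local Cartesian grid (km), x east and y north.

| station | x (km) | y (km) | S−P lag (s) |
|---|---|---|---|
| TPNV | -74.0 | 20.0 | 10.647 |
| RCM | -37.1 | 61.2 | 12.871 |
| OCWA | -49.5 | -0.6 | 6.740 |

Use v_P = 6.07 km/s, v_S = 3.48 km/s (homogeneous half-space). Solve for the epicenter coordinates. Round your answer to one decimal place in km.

Distance from S−P lag: d = Δt · v_P v_S / (v_P − v_S) = Δt · (6.07·3.48)/(6.07−3.48) ≈ 8.1558·Δt.
So d_TPNV = 86.84, d_RCM = 104.97, d_OCWA = 54.97 km.
Circle about each station: (x + 74.0)² + (y − 20.0)² = 86.84²; (x + 37.1)² + (y − 61.2)² = 104.97²; (x + 49.5)² + (y + 0.6)² = 54.97².
Subtracting the TPNV equation from the RCM and OCWA equations removes the quadratic terms:
73.8 x + 82.4 y = -4231.67
49.0 x − 41.2 y = 1094.09
Solving the 2×2 system: x ≈ -11.9, y ≈ -40.7 km.

-11.9 km east, -40.7 km north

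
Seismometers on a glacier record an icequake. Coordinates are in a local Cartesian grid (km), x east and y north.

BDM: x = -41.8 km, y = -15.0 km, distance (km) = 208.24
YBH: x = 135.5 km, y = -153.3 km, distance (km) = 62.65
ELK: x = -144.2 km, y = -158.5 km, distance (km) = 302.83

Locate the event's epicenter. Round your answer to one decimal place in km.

151.4 km east, -92.7 km north

Circle about each station: (x + 41.8)² + (y + 15.0)² = 208.24²; (x − 135.5)² + (y + 153.3)² = 62.65²; (x + 144.2)² + (y + 158.5)² = 302.83².
Subtracting the BDM equation from the YBH and ELK equations removes the quadratic terms:
354.6 x − 276.6 y = 79327.78
-204.8 x − 287.0 y = -4398.46
Solving the 2×2 system: x ≈ 151.4, y ≈ -92.7 km.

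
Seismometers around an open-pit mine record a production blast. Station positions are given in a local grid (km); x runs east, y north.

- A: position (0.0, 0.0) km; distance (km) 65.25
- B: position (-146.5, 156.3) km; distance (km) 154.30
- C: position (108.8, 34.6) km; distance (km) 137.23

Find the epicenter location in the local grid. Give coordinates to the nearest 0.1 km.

Circle about each station: x² + y² = 65.25²; (x + 146.5)² + (y − 156.3)² = 154.30²; (x − 108.8)² + (y − 34.6)² = 137.23².
Subtracting the A equation from the B and C equations removes the quadratic terms:
-293.0 x + 312.6 y = 26341.01
217.6 x + 69.2 y = -1539.91
Solving the 2×2 system: x ≈ -26.1, y ≈ 59.8 km.
Check against A (with the unrounded x, y): √(x²+y²) = 65.25 ≈ 65.25 km. ✓

x ≈ -26.1 km, y ≈ 59.8 km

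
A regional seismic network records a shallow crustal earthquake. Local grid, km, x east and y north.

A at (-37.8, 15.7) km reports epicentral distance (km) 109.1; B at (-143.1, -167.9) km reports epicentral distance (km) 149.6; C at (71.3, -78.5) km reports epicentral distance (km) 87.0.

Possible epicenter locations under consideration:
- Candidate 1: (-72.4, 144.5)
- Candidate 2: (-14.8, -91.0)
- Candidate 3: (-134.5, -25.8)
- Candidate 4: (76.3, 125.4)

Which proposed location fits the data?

For each candidate, compare |candidate − station| to the reported distance:
Candidate 1: residuals A 24.3, B 170.7, C 178.3 → max 178.3 km
Candidate 2: residuals A 0.1, B 0.0, C 0.0 → max 0.1 km
Candidate 3: residuals A 3.9, B 7.2, C 125.4 → max 125.4 km
Candidate 4: residuals A 49.2, B 216.7, C 117.0 → max 216.7 km
Only Candidate 2 has all residuals ≈ 0.

Candidate 2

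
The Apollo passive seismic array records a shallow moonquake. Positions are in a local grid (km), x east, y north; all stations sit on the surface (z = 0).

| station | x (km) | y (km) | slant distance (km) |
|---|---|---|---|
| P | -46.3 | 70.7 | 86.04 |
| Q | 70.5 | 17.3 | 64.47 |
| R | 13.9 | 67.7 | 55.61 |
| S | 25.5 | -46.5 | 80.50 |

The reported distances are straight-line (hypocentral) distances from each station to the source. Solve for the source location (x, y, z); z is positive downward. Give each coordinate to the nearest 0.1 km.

Each station gives a sphere (x−x_i)² + (y−y_i)² + z² = d_i² (stations at z=0).
Subtracting the P sphere from Q and R: z² cancels, leaving linear equations in x and y:
233.6 x − 106.8 y = 1373.86
120.4 x − 6.0 y = 1944.73
Solving: x ≈ 17.409, y ≈ 25.214 km (keep extra digits for the depth step; rounded: 17.4, 25.2).
Then from the P sphere: z² = 86.04² − (x + 46.3)² − (y − 70.7)² with x = 17.409, y = 25.214, so z ≈ 35.708 ≈ 35.7 km.

(17.4, 25.2, 35.7)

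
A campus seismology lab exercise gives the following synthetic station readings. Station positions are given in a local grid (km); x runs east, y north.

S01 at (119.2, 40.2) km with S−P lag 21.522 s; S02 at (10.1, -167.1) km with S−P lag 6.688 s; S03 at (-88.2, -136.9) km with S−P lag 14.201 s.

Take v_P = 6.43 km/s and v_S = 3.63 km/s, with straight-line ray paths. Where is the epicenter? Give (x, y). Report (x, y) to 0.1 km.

(28.0, -114.3)

Distance from S−P lag: d = Δt · v_P v_S / (v_P − v_S) = Δt · (6.43·3.63)/(6.43−3.63) ≈ 8.3360·Δt.
So d_S01 = 179.41, d_S02 = 55.75, d_S03 = 118.38 km.
Circle about each station: (x − 119.2)² + (y − 40.2)² = 179.41²; (x − 10.1)² + (y + 167.1)² = 55.75²; (x + 88.2)² + (y + 136.9)² = 118.38².
Subtracting the S01 equation from the S02 and S03 equations removes the quadratic terms:
-218.2 x − 414.6 y = 41279.63
-414.8 x − 354.2 y = 28870.29
Solving the 2×2 system: x ≈ 28.0, y ≈ -114.3 km.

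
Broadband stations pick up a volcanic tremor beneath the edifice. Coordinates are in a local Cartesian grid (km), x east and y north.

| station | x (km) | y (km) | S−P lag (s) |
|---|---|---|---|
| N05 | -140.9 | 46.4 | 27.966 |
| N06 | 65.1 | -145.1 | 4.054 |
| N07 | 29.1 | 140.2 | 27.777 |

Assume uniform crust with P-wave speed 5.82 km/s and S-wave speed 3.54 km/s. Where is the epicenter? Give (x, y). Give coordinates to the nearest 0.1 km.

x ≈ 58.3 km, y ≈ -109.1 km

Distance from S−P lag: d = Δt · v_P v_S / (v_P − v_S) = Δt · (5.82·3.54)/(5.82−3.54) ≈ 9.0363·Δt.
So d_N05 = 252.71, d_N06 = 36.63, d_N07 = 251.00 km.
Circle about each station: (x + 140.9)² + (y − 46.4)² = 252.71²; (x − 65.1)² + (y + 145.1)² = 36.63²; (x − 29.1)² + (y − 140.2)² = 251.00².
Subtracting the N05 equation from the N06 and N07 equations removes the quadratic terms:
412.0 x − 383.0 y = 65806.84
340.0 x + 187.6 y = -641.58
Solving the 2×2 system: x ≈ 58.3, y ≈ -109.1 km.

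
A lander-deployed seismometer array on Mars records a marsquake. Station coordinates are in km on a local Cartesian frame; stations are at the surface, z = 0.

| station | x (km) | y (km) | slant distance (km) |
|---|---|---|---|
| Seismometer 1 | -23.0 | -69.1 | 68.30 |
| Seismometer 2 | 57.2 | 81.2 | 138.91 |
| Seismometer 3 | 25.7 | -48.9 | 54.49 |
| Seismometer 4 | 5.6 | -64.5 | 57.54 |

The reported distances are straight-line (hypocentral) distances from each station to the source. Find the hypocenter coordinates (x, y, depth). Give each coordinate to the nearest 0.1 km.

Each station gives a sphere (x−x_i)² + (y−y_i)² + z² = d_i² (stations at z=0).
Subtracting the Seismometer 1 sphere from Seismometer 2 and Seismometer 3: z² cancels, leaving linear equations in x and y:
160.4 x + 300.6 y = -10069.63
97.4 x + 40.4 y = -556.38
Solving: x ≈ 10.508, y ≈ -39.106 km (keep extra digits for the depth step; rounded: 10.5, -39.1).
Then from the Seismometer 1 sphere: z² = 68.30² − (x + 23.0)² − (y + 69.1)² with x = 10.508, y = -39.106, so z ≈ 51.405 ≈ 51.4 km.

(10.5, -39.1, 51.4)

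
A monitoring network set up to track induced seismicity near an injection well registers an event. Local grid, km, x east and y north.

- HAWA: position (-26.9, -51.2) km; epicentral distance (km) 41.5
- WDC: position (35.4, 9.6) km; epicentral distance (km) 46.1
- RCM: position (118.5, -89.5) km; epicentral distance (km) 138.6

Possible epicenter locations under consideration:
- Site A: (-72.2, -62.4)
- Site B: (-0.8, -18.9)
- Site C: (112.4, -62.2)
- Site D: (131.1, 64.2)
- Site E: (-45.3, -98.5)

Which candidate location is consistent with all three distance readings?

For each candidate, compare |candidate − station| to the reported distance:
Site A: residuals HAWA 5.2, WDC 83.4, RCM 54.0 → max 83.4 km
Site B: residuals HAWA 0.0, WDC 0.0, RCM 0.0 → max 0.0 km
Site C: residuals HAWA 98.2, WDC 59.2, RCM 110.6 → max 110.6 km
Site D: residuals HAWA 154.2, WDC 64.1, RCM 15.6 → max 154.2 km
Site E: residuals HAWA 9.3, WDC 88.8, RCM 25.4 → max 88.8 km
Only Site B has all residuals ≈ 0.

Site B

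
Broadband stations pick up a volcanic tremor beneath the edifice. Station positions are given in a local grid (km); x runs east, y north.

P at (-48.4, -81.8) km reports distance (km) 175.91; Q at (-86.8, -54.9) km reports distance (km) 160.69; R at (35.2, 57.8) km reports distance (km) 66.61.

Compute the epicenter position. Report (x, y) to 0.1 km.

Circle about each station: (x + 48.4)² + (y + 81.8)² = 175.91²; (x + 86.8)² + (y + 54.9)² = 160.69²; (x − 35.2)² + (y − 57.8)² = 66.61².
Subtracting pairs of circle equations eliminates x²+y² and gives linear equations (the radical axes):
-76.8 x + 53.8 y = 6637.50
167.2 x + 279.2 y = 22053.52
Solving the 2×2 system: x ≈ -21.9, y ≈ 92.1 km.

(-21.9, 92.1)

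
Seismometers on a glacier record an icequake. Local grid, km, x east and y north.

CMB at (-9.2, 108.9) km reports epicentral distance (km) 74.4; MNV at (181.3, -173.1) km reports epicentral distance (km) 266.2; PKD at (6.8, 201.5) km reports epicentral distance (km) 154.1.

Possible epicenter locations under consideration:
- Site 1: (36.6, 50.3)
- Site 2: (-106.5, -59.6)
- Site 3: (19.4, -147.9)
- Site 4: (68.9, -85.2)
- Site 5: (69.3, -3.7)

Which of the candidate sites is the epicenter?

Site 1

For each candidate, compare |candidate − station| to the reported distance:
Site 1: residuals CMB 0.0, MNV 0.0, PKD 0.0 → max 0.0 km
Site 2: residuals CMB 120.2, MNV 43.2, PKD 130.5 → max 130.5 km
Site 3: residuals CMB 184.0, MNV 102.4, PKD 195.5 → max 195.5 km
Site 4: residuals CMB 134.8, MNV 123.5, PKD 139.2 → max 139.2 km
Site 5: residuals CMB 62.9, MNV 63.1, PKD 60.4 → max 63.1 km
Only Site 1 has all residuals ≈ 0.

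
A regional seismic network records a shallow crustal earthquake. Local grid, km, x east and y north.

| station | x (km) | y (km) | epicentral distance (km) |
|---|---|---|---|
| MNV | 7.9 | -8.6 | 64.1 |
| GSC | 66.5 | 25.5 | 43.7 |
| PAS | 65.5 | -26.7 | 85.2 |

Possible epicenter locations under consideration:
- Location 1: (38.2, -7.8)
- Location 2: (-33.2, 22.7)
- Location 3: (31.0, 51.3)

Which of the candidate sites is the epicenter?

Location 3

For each candidate, compare |candidate − station| to the reported distance:
Location 1: residuals MNV 33.8, GSC 0.0, PAS 52.0 → max 52.0 km
Location 2: residuals MNV 12.4, GSC 56.0, PAS 25.2 → max 56.0 km
Location 3: residuals MNV 0.1, GSC 0.2, PAS 0.1 → max 0.2 km
Only Location 3 has all residuals ≈ 0.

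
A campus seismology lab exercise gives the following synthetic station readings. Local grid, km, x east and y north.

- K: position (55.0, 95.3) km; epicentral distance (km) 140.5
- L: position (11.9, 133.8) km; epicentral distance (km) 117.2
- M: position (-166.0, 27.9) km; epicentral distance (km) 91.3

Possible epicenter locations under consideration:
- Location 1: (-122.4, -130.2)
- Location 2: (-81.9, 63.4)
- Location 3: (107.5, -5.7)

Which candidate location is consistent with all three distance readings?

Location 2

For each candidate, compare |candidate − station| to the reported distance:
Location 1: residuals K 146.4, L 179.0, M 72.7 → max 179.0 km
Location 2: residuals K 0.1, L 0.1, M 0.0 → max 0.1 km
Location 3: residuals K 26.7, L 51.9, M 184.3 → max 184.3 km
Only Location 2 has all residuals ≈ 0.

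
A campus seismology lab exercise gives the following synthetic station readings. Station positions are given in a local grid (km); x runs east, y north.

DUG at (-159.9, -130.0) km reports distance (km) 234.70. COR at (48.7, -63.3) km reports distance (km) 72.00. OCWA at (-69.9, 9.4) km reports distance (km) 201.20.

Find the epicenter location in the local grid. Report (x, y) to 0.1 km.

(74.8, -130.4)

Circle about each station: (x + 159.9)² + (y + 130.0)² = 234.70²; (x − 48.7)² + (y + 63.3)² = 72.00²; (x + 69.9)² + (y − 9.4)² = 201.20².
Subtracting the DUG equation from the COR and OCWA equations removes the quadratic terms:
417.2 x + 133.4 y = 13810.66
180.0 x + 278.8 y = -22890.99
Solving the 2×2 system: x ≈ 74.8, y ≈ -130.4 km.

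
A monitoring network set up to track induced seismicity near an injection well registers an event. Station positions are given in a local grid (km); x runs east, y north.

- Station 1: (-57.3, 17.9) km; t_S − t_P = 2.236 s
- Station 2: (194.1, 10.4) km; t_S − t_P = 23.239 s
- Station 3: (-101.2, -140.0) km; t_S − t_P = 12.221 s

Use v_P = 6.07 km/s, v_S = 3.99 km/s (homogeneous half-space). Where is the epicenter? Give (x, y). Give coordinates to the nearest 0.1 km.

Distance from S−P lag: d = Δt · v_P v_S / (v_P − v_S) = Δt · (6.07·3.99)/(6.07−3.99) ≈ 11.6439·Δt.
So d_Station 1 = 26.04, d_Station 2 = 270.59, d_Station 3 = 142.30 km.
Circle about each station: (x + 57.3)² + (y − 17.9)² = 26.04²; (x − 194.1)² + (y − 10.4)² = 270.59²; (x + 101.2)² + (y + 140.0)² = 142.30².
Subtracting pairs of circle equations eliminates x²+y² and gives linear equations (the radical axes):
502.8 x − 15.0 y = -38361.60
-87.8 x − 315.8 y = 6666.53
Solving the 2×2 system: x ≈ -76.3, y ≈ 0.1 km.

(-76.3, 0.1)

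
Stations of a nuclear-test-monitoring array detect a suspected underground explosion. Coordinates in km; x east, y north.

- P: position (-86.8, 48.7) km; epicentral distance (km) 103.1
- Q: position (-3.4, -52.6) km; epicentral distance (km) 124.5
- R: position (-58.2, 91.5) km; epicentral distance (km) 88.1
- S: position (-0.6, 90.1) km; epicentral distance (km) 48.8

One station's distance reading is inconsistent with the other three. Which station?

Q

Solve using three stations at a time. Using P, R, S (subtract circle equations pairwise → linear system) gives (x, y) ≈ (16.2, 44.4).
Distances from that point to each station vs reported:
  P: calculated 103.1 vs reported 103.1 → residual 0.0 km
  Q: calculated 98.9 vs reported 124.5 → residual 25.6 km
  R: calculated 88.1 vs reported 88.1 → residual 0.0 km
  S: calculated 48.7 vs reported 48.8 → residual 0.1 km
P, R, S are mutually consistent (residuals ≈ 0); Q is off by 25.6 km.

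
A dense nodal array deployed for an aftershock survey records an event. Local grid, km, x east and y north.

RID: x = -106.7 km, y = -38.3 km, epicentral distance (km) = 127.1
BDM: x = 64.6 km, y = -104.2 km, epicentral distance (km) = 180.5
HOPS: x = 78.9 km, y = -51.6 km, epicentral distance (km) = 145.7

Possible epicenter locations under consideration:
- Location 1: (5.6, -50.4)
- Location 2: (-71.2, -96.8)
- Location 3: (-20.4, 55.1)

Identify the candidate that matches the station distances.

For each candidate, compare |candidate − station| to the reported distance:
Location 1: residuals RID 14.2, BDM 100.7, HOPS 72.4 → max 100.7 km
Location 2: residuals RID 58.7, BDM 44.5, HOPS 11.1 → max 58.7 km
Location 3: residuals RID 0.1, BDM 0.1, HOPS 0.1 → max 0.1 km
Only Location 3 has all residuals ≈ 0.

Location 3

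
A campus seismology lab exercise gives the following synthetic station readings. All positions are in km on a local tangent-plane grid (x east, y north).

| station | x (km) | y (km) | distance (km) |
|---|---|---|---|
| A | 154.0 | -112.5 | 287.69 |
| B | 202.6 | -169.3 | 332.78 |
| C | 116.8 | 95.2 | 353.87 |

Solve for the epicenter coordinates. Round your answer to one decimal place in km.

(-130.0, -158.4)

Circle about each station: (x − 154.0)² + (y + 112.5)² = 287.69²; (x − 202.6)² + (y + 169.3)² = 332.78²; (x − 116.8)² + (y − 95.2)² = 353.87².
Subtracting pairs of circle equations eliminates x²+y² and gives linear equations (the radical axes):
97.2 x − 113.6 y = 5360.01
-74.4 x + 415.4 y = -56125.41
Solving the 2×2 system: x ≈ -130.0, y ≈ -158.4 km.
Check against A (with the unrounded x, y): √((x − 154.0)²+(y + 112.5)²) = 287.65 ≈ 287.69 km. ✓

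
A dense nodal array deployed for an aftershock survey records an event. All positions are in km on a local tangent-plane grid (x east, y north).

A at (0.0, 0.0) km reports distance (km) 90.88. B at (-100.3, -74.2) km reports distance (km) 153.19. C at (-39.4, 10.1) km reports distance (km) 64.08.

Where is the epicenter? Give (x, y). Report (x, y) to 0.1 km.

Circle about each station: x² + y² = 90.88²; (x + 100.3)² + (y + 74.2)² = 153.19²; (x + 39.4)² + (y − 10.1)² = 64.08².
Subtracting pairs of circle equations eliminates x²+y² and gives linear equations (the radical axes):
-200.6 x − 148.4 y = 357.73
-78.8 x + 20.2 y = 5807.30
Solving the 2×2 system: x ≈ -55.2, y ≈ 72.2 km.
Check against A (with the unrounded x, y): √(x²+y²) = 90.87 ≈ 90.88 km. ✓

-55.2 km east, 72.2 km north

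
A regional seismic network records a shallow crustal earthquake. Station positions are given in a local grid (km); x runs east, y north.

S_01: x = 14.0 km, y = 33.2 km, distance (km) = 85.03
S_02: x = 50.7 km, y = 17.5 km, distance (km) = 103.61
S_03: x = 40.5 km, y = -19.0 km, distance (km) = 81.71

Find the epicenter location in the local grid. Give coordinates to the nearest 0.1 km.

(-40.1, -32.4)

Circle about each station: (x − 14.0)² + (y − 33.2)² = 85.03²; (x − 50.7)² + (y − 17.5)² = 103.61²; (x − 40.5)² + (y + 19.0)² = 81.71².
Subtracting the S_01 equation from the S_02 and S_03 equations removes the quadratic terms:
73.4 x − 31.4 y = -1926.43
53.0 x − 104.4 y = 1256.59
Solving the 2×2 system: x ≈ -40.1, y ≈ -32.4 km.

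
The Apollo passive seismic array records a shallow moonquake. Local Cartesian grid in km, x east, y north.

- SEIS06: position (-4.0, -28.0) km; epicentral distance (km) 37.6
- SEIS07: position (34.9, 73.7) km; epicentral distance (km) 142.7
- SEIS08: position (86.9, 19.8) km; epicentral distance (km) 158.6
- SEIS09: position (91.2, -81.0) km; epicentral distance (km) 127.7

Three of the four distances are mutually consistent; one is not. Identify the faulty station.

Solve using three stations at a time. Using SEIS06, SEIS07, SEIS09 (subtract circle equations pairwise → linear system) gives (x, y) ≈ (-33.1, -51.7).
Distances from that point to each station vs reported:
  SEIS06: calculated 37.6 vs reported 37.6 → residual 0.0 km
  SEIS07: calculated 142.7 vs reported 142.7 → residual 0.0 km
  SEIS08: calculated 139.7 vs reported 158.6 → residual 18.9 km
  SEIS09: calculated 127.7 vs reported 127.7 → residual 0.0 km
SEIS06, SEIS07, SEIS09 are mutually consistent (residuals ≈ 0); SEIS08 is off by 18.9 km.

SEIS08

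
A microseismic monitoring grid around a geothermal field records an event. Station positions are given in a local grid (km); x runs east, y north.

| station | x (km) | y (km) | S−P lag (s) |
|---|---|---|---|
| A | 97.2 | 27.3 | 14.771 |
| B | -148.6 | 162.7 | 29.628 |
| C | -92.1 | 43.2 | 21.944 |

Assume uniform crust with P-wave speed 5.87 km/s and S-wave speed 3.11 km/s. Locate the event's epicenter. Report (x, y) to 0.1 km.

Distance from S−P lag: d = Δt · v_P v_S / (v_P − v_S) = Δt · (5.87·3.11)/(5.87−3.11) ≈ 6.6144·Δt.
So d_A = 97.70, d_B = 195.97, d_C = 145.15 km.
Circle about each station: (x − 97.2)² + (y − 27.3)² = 97.70²; (x + 148.6)² + (y − 162.7)² = 195.97²; (x + 92.1)² + (y − 43.2)² = 145.15².
Subtracting the A equation from the B and C equations removes the quadratic terms:
-491.6 x + 270.8 y = 9501.17
-378.6 x + 31.8 y = -11367.71
Solving the 2×2 system: x ≈ 38.9, y ≈ 105.7 km.
Check against A (with the unrounded x, y): √((x − 97.2)²+(y − 27.3)²) = 97.71 ≈ 97.70 km. ✓

x ≈ 38.9 km, y ≈ 105.7 km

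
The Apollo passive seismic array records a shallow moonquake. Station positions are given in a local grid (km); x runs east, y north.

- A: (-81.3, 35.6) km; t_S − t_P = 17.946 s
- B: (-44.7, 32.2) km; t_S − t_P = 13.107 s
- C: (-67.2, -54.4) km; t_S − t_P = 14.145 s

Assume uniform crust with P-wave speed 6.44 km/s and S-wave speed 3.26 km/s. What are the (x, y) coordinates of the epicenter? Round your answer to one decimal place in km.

Distance from S−P lag: d = Δt · v_P v_S / (v_P − v_S) = Δt · (6.44·3.26)/(6.44−3.26) ≈ 6.6020·Δt.
So d_A = 118.48, d_B = 86.53, d_C = 93.39 km.
Circle about each station: (x + 81.3)² + (y − 35.6)² = 118.48²; (x + 44.7)² + (y − 32.2)² = 86.53²; (x + 67.2)² + (y + 54.4)² = 93.39².
Subtracting pairs of circle equations eliminates x²+y² and gives linear equations (the radical axes):
73.2 x − 6.8 y = 1707.95
28.2 x − 180.0 y = 4913.97
Solving the 2×2 system: x ≈ 21.1, y ≈ -24.0 km.

21.1 km east, -24.0 km north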